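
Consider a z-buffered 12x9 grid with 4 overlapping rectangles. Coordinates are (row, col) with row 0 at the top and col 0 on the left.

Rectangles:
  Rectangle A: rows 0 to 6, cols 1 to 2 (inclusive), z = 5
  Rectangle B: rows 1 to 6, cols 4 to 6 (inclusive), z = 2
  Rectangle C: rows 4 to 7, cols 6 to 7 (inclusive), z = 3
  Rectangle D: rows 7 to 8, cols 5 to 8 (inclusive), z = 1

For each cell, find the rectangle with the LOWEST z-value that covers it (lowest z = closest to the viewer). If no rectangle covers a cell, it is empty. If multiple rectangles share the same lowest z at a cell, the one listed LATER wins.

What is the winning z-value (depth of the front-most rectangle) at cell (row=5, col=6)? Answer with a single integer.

Check cell (5,6):
  A: rows 0-6 cols 1-2 -> outside (col miss)
  B: rows 1-6 cols 4-6 z=2 -> covers; best now B (z=2)
  C: rows 4-7 cols 6-7 z=3 -> covers; best now B (z=2)
  D: rows 7-8 cols 5-8 -> outside (row miss)
Winner: B at z=2

Answer: 2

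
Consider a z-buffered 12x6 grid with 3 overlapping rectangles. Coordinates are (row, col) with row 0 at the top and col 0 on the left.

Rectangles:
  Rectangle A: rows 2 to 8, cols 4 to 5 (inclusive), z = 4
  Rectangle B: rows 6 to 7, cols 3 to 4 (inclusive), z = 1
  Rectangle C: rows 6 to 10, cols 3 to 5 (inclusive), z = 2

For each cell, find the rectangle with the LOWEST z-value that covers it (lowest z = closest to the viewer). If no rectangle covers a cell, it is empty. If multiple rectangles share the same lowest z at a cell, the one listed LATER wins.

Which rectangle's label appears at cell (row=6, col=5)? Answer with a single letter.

Check cell (6,5):
  A: rows 2-8 cols 4-5 z=4 -> covers; best now A (z=4)
  B: rows 6-7 cols 3-4 -> outside (col miss)
  C: rows 6-10 cols 3-5 z=2 -> covers; best now C (z=2)
Winner: C at z=2

Answer: C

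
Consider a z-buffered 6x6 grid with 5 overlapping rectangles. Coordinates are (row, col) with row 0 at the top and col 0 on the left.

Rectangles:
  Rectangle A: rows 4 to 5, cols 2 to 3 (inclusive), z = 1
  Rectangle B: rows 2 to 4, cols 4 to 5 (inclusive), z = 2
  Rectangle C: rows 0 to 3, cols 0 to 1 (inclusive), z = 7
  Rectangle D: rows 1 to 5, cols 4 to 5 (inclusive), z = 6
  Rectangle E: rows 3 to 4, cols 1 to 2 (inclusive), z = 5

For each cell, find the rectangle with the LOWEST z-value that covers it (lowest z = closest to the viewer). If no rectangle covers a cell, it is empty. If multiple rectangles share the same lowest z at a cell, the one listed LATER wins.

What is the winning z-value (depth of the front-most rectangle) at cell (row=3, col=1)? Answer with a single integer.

Check cell (3,1):
  A: rows 4-5 cols 2-3 -> outside (row miss)
  B: rows 2-4 cols 4-5 -> outside (col miss)
  C: rows 0-3 cols 0-1 z=7 -> covers; best now C (z=7)
  D: rows 1-5 cols 4-5 -> outside (col miss)
  E: rows 3-4 cols 1-2 z=5 -> covers; best now E (z=5)
Winner: E at z=5

Answer: 5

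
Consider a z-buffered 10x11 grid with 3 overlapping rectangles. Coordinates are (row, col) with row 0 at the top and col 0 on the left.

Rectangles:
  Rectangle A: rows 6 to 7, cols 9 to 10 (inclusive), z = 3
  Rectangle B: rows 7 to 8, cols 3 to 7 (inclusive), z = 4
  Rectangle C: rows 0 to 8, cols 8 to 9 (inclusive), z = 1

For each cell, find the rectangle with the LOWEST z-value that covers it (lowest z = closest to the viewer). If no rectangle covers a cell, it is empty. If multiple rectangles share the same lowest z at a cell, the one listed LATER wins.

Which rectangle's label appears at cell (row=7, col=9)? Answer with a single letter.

Check cell (7,9):
  A: rows 6-7 cols 9-10 z=3 -> covers; best now A (z=3)
  B: rows 7-8 cols 3-7 -> outside (col miss)
  C: rows 0-8 cols 8-9 z=1 -> covers; best now C (z=1)
Winner: C at z=1

Answer: C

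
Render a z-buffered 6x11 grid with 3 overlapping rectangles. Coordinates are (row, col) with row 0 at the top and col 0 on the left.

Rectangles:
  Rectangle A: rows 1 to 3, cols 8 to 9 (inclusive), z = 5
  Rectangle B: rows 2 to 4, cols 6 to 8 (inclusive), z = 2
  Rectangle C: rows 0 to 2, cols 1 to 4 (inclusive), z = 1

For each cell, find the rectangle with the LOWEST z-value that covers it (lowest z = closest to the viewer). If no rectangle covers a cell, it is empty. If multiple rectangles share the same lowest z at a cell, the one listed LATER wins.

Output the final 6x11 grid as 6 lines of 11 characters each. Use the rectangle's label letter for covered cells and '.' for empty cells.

.CCCC......
.CCCC...AA.
.CCCC.BBBA.
......BBBA.
......BBB..
...........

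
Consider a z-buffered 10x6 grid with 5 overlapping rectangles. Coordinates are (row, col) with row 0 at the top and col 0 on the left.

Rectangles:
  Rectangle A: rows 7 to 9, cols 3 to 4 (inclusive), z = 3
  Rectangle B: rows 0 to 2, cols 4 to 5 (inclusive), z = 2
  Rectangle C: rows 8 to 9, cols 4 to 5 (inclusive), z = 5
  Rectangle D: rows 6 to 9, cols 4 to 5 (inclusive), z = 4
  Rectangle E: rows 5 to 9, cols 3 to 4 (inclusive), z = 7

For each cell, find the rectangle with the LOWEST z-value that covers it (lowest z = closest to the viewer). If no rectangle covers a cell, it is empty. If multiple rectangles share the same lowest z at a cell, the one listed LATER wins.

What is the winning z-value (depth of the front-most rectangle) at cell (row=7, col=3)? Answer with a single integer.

Answer: 3

Derivation:
Check cell (7,3):
  A: rows 7-9 cols 3-4 z=3 -> covers; best now A (z=3)
  B: rows 0-2 cols 4-5 -> outside (row miss)
  C: rows 8-9 cols 4-5 -> outside (row miss)
  D: rows 6-9 cols 4-5 -> outside (col miss)
  E: rows 5-9 cols 3-4 z=7 -> covers; best now A (z=3)
Winner: A at z=3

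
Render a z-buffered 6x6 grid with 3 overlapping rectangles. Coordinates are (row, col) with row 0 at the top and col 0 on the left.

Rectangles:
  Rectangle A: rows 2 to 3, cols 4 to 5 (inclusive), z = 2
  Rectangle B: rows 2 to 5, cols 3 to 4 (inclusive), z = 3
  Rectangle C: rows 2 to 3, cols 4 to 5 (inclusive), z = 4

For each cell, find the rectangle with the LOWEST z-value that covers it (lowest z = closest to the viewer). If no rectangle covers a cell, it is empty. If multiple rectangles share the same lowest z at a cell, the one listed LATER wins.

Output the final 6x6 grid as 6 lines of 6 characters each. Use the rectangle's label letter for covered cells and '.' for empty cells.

......
......
...BAA
...BAA
...BB.
...BB.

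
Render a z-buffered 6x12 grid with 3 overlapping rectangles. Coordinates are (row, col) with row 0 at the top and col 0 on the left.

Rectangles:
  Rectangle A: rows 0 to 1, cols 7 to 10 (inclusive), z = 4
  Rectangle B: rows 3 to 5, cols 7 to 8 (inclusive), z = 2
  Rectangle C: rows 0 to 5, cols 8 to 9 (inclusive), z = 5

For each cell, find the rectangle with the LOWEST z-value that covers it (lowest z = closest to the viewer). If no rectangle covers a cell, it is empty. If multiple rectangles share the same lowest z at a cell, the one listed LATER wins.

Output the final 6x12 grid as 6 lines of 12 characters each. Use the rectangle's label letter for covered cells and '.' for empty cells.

.......AAAA.
.......AAAA.
........CC..
.......BBC..
.......BBC..
.......BBC..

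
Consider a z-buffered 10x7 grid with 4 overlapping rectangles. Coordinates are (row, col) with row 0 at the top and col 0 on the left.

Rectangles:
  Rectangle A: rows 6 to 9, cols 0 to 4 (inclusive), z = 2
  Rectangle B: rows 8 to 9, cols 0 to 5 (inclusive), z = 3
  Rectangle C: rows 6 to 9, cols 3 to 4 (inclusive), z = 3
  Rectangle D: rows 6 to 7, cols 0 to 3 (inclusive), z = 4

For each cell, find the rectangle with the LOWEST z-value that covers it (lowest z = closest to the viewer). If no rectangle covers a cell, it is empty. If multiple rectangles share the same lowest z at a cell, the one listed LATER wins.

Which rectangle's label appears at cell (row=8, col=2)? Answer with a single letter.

Answer: A

Derivation:
Check cell (8,2):
  A: rows 6-9 cols 0-4 z=2 -> covers; best now A (z=2)
  B: rows 8-9 cols 0-5 z=3 -> covers; best now A (z=2)
  C: rows 6-9 cols 3-4 -> outside (col miss)
  D: rows 6-7 cols 0-3 -> outside (row miss)
Winner: A at z=2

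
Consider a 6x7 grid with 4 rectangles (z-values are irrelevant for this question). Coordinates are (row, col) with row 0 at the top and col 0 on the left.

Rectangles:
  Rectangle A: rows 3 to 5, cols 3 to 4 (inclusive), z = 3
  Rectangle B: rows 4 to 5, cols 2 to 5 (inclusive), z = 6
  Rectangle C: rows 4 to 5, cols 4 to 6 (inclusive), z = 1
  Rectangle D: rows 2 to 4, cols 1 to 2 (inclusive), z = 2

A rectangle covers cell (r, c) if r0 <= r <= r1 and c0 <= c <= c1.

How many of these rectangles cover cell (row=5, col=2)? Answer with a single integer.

Answer: 1

Derivation:
Check cell (5,2):
  A: rows 3-5 cols 3-4 -> outside (col miss)
  B: rows 4-5 cols 2-5 -> covers
  C: rows 4-5 cols 4-6 -> outside (col miss)
  D: rows 2-4 cols 1-2 -> outside (row miss)
Count covering = 1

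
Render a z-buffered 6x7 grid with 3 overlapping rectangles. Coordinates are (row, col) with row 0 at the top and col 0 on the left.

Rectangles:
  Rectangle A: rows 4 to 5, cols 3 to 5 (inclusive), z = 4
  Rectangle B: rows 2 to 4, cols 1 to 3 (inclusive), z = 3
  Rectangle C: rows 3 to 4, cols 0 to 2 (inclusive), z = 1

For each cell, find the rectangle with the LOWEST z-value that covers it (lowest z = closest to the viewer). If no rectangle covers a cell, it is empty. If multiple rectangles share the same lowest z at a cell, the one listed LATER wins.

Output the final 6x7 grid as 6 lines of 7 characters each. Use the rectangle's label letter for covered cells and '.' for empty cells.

.......
.......
.BBB...
CCCB...
CCCBAA.
...AAA.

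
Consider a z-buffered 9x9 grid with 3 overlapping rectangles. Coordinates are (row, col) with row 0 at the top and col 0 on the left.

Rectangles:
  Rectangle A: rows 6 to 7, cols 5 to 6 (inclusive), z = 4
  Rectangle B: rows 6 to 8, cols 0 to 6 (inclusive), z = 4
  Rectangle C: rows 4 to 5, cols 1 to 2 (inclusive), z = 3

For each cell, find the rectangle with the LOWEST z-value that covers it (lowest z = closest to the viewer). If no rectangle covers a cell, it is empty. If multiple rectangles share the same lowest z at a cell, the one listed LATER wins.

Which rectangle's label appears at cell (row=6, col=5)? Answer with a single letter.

Check cell (6,5):
  A: rows 6-7 cols 5-6 z=4 -> covers; best now A (z=4)
  B: rows 6-8 cols 0-6 z=4 -> covers; best now B (z=4)
  C: rows 4-5 cols 1-2 -> outside (row miss)
Winner: B at z=4

Answer: B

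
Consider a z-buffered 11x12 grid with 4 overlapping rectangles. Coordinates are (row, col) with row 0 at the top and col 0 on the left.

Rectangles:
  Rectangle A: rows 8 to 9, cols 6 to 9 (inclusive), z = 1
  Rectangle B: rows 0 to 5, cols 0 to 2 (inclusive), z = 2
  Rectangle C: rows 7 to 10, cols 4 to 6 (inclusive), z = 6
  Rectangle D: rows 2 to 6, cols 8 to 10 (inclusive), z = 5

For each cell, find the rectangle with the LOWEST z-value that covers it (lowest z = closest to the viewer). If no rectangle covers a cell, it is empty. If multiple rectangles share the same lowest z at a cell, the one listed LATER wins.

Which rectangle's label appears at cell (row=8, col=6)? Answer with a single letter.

Answer: A

Derivation:
Check cell (8,6):
  A: rows 8-9 cols 6-9 z=1 -> covers; best now A (z=1)
  B: rows 0-5 cols 0-2 -> outside (row miss)
  C: rows 7-10 cols 4-6 z=6 -> covers; best now A (z=1)
  D: rows 2-6 cols 8-10 -> outside (row miss)
Winner: A at z=1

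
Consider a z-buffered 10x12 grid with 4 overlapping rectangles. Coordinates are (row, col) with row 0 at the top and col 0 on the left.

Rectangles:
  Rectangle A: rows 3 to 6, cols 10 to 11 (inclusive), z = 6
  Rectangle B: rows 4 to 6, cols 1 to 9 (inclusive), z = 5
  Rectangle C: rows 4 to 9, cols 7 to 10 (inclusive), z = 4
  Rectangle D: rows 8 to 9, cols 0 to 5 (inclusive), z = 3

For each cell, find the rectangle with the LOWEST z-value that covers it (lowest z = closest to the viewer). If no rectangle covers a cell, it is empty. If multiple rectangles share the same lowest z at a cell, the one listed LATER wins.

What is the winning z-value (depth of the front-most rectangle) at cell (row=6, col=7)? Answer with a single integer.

Answer: 4

Derivation:
Check cell (6,7):
  A: rows 3-6 cols 10-11 -> outside (col miss)
  B: rows 4-6 cols 1-9 z=5 -> covers; best now B (z=5)
  C: rows 4-9 cols 7-10 z=4 -> covers; best now C (z=4)
  D: rows 8-9 cols 0-5 -> outside (row miss)
Winner: C at z=4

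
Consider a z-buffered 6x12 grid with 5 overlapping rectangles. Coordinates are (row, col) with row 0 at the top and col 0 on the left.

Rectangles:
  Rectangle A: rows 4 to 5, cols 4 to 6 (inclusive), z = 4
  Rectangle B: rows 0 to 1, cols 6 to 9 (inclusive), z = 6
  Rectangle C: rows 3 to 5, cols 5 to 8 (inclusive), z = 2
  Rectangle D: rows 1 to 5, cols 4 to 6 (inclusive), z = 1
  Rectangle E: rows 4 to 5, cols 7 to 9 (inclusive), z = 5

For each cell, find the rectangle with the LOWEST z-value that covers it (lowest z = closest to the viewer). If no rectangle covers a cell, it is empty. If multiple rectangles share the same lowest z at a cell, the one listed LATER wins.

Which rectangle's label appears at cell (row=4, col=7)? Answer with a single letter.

Answer: C

Derivation:
Check cell (4,7):
  A: rows 4-5 cols 4-6 -> outside (col miss)
  B: rows 0-1 cols 6-9 -> outside (row miss)
  C: rows 3-5 cols 5-8 z=2 -> covers; best now C (z=2)
  D: rows 1-5 cols 4-6 -> outside (col miss)
  E: rows 4-5 cols 7-9 z=5 -> covers; best now C (z=2)
Winner: C at z=2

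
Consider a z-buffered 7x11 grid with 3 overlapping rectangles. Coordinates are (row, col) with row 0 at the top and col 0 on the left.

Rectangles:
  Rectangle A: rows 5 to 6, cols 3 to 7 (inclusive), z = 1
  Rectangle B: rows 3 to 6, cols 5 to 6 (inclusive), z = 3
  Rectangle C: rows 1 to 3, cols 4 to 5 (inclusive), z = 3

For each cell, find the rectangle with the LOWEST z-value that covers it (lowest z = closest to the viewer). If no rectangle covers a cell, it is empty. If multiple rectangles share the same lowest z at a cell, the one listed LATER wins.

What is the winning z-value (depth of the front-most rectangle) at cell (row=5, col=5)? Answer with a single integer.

Check cell (5,5):
  A: rows 5-6 cols 3-7 z=1 -> covers; best now A (z=1)
  B: rows 3-6 cols 5-6 z=3 -> covers; best now A (z=1)
  C: rows 1-3 cols 4-5 -> outside (row miss)
Winner: A at z=1

Answer: 1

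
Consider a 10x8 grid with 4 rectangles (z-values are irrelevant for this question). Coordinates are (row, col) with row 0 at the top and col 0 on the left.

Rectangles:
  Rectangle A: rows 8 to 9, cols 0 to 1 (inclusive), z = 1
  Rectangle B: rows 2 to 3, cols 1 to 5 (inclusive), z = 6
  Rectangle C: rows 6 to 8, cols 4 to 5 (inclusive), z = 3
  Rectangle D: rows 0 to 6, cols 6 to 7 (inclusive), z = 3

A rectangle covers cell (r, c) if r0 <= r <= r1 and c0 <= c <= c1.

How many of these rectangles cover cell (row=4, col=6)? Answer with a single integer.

Check cell (4,6):
  A: rows 8-9 cols 0-1 -> outside (row miss)
  B: rows 2-3 cols 1-5 -> outside (row miss)
  C: rows 6-8 cols 4-5 -> outside (row miss)
  D: rows 0-6 cols 6-7 -> covers
Count covering = 1

Answer: 1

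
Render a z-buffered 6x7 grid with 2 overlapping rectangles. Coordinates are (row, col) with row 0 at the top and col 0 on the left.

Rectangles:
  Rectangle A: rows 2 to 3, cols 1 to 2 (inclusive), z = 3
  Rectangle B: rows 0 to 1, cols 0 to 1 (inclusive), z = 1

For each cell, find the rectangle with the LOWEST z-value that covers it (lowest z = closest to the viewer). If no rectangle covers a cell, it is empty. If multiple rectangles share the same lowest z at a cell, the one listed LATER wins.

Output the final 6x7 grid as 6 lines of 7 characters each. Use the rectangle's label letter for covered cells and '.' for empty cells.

BB.....
BB.....
.AA....
.AA....
.......
.......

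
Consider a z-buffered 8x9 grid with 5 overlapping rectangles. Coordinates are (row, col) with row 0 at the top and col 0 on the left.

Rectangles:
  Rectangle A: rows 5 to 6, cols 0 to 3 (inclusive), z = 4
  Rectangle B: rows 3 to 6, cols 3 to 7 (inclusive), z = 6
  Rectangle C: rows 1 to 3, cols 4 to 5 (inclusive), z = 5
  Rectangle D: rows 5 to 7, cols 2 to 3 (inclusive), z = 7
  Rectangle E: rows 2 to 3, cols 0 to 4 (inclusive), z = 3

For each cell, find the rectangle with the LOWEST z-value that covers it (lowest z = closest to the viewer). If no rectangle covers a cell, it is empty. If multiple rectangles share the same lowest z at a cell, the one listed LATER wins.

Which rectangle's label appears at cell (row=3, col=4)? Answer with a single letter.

Answer: E

Derivation:
Check cell (3,4):
  A: rows 5-6 cols 0-3 -> outside (row miss)
  B: rows 3-6 cols 3-7 z=6 -> covers; best now B (z=6)
  C: rows 1-3 cols 4-5 z=5 -> covers; best now C (z=5)
  D: rows 5-7 cols 2-3 -> outside (row miss)
  E: rows 2-3 cols 0-4 z=3 -> covers; best now E (z=3)
Winner: E at z=3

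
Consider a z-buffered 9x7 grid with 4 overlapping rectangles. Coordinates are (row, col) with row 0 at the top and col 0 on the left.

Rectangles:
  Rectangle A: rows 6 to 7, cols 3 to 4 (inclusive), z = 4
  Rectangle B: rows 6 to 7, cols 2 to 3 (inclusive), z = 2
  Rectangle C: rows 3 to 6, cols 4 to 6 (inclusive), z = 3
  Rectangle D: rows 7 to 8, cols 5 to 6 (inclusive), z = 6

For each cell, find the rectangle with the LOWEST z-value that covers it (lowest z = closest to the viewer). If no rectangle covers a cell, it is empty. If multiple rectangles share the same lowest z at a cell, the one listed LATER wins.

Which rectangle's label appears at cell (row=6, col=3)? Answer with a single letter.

Answer: B

Derivation:
Check cell (6,3):
  A: rows 6-7 cols 3-4 z=4 -> covers; best now A (z=4)
  B: rows 6-7 cols 2-3 z=2 -> covers; best now B (z=2)
  C: rows 3-6 cols 4-6 -> outside (col miss)
  D: rows 7-8 cols 5-6 -> outside (row miss)
Winner: B at z=2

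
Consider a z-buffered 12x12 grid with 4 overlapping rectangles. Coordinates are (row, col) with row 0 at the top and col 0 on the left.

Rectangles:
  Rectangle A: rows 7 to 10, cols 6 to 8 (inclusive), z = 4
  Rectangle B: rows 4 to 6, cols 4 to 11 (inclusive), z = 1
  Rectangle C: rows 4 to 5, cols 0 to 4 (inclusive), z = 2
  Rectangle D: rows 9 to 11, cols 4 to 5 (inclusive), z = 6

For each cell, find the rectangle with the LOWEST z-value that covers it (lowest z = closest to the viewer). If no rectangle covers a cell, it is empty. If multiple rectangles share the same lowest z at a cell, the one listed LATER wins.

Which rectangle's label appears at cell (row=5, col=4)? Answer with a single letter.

Answer: B

Derivation:
Check cell (5,4):
  A: rows 7-10 cols 6-8 -> outside (row miss)
  B: rows 4-6 cols 4-11 z=1 -> covers; best now B (z=1)
  C: rows 4-5 cols 0-4 z=2 -> covers; best now B (z=1)
  D: rows 9-11 cols 4-5 -> outside (row miss)
Winner: B at z=1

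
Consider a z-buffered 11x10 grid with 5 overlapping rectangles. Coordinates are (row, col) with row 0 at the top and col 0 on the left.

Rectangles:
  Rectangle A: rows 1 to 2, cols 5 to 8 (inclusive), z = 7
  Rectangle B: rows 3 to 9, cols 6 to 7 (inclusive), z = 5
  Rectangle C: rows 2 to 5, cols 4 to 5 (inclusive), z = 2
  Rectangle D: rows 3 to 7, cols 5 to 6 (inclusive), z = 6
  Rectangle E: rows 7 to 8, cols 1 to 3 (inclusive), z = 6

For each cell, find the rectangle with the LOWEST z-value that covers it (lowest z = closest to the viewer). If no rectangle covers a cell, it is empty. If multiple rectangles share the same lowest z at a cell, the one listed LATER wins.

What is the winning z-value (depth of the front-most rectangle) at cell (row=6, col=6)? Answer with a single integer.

Check cell (6,6):
  A: rows 1-2 cols 5-8 -> outside (row miss)
  B: rows 3-9 cols 6-7 z=5 -> covers; best now B (z=5)
  C: rows 2-5 cols 4-5 -> outside (row miss)
  D: rows 3-7 cols 5-6 z=6 -> covers; best now B (z=5)
  E: rows 7-8 cols 1-3 -> outside (row miss)
Winner: B at z=5

Answer: 5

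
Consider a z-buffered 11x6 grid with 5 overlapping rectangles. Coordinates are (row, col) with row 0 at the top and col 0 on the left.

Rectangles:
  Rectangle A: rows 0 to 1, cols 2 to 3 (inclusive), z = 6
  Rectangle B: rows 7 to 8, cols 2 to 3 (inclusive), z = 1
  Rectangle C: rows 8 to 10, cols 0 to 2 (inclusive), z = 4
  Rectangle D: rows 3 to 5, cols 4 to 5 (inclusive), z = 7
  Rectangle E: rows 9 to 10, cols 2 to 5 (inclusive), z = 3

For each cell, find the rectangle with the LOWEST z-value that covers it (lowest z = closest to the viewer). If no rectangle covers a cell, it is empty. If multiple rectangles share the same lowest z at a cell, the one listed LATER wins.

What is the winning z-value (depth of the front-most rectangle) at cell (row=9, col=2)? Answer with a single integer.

Check cell (9,2):
  A: rows 0-1 cols 2-3 -> outside (row miss)
  B: rows 7-8 cols 2-3 -> outside (row miss)
  C: rows 8-10 cols 0-2 z=4 -> covers; best now C (z=4)
  D: rows 3-5 cols 4-5 -> outside (row miss)
  E: rows 9-10 cols 2-5 z=3 -> covers; best now E (z=3)
Winner: E at z=3

Answer: 3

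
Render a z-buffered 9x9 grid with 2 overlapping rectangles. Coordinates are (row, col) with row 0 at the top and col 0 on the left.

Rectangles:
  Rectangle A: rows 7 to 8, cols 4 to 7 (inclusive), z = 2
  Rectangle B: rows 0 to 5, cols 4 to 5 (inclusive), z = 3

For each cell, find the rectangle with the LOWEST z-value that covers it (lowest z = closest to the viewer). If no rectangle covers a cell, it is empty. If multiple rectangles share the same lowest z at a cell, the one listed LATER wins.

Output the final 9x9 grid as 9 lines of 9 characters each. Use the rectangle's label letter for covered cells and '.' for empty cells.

....BB...
....BB...
....BB...
....BB...
....BB...
....BB...
.........
....AAAA.
....AAAA.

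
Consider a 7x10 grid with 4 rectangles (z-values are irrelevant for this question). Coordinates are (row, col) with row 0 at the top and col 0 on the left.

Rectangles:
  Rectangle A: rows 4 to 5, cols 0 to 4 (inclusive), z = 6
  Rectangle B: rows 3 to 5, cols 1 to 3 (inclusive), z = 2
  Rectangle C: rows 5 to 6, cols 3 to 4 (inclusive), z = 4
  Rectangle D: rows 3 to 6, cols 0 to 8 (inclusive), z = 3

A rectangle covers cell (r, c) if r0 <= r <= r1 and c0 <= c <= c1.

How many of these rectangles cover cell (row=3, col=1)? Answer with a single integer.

Check cell (3,1):
  A: rows 4-5 cols 0-4 -> outside (row miss)
  B: rows 3-5 cols 1-3 -> covers
  C: rows 5-6 cols 3-4 -> outside (row miss)
  D: rows 3-6 cols 0-8 -> covers
Count covering = 2

Answer: 2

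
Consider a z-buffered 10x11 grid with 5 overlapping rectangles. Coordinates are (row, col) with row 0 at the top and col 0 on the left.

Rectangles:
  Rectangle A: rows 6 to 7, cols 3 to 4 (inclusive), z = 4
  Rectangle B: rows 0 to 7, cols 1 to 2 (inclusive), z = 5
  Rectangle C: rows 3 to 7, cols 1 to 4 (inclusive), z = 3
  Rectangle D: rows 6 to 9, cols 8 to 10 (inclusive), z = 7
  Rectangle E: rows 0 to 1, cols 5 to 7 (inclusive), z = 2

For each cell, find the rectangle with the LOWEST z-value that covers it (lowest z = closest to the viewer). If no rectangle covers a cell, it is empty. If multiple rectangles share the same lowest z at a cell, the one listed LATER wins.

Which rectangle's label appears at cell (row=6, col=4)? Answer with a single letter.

Check cell (6,4):
  A: rows 6-7 cols 3-4 z=4 -> covers; best now A (z=4)
  B: rows 0-7 cols 1-2 -> outside (col miss)
  C: rows 3-7 cols 1-4 z=3 -> covers; best now C (z=3)
  D: rows 6-9 cols 8-10 -> outside (col miss)
  E: rows 0-1 cols 5-7 -> outside (row miss)
Winner: C at z=3

Answer: C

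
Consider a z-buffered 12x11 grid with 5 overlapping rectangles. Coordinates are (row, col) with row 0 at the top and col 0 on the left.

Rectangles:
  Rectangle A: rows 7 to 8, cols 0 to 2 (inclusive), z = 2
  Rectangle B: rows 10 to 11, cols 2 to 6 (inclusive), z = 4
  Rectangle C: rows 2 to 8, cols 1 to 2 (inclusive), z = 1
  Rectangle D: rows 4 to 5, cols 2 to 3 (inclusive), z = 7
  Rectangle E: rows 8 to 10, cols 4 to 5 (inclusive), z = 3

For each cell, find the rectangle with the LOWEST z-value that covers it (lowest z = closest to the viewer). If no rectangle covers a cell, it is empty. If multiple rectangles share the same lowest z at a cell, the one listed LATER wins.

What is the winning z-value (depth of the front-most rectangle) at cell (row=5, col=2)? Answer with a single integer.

Answer: 1

Derivation:
Check cell (5,2):
  A: rows 7-8 cols 0-2 -> outside (row miss)
  B: rows 10-11 cols 2-6 -> outside (row miss)
  C: rows 2-8 cols 1-2 z=1 -> covers; best now C (z=1)
  D: rows 4-5 cols 2-3 z=7 -> covers; best now C (z=1)
  E: rows 8-10 cols 4-5 -> outside (row miss)
Winner: C at z=1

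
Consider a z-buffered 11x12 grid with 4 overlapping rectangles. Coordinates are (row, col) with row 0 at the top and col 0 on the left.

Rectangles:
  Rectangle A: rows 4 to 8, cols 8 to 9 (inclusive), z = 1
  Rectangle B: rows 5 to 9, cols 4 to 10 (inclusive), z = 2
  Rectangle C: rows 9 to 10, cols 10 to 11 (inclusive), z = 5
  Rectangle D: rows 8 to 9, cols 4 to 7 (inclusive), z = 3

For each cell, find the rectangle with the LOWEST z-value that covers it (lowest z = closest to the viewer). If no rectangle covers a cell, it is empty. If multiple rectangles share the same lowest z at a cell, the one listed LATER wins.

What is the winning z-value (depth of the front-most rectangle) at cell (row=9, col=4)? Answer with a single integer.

Check cell (9,4):
  A: rows 4-8 cols 8-9 -> outside (row miss)
  B: rows 5-9 cols 4-10 z=2 -> covers; best now B (z=2)
  C: rows 9-10 cols 10-11 -> outside (col miss)
  D: rows 8-9 cols 4-7 z=3 -> covers; best now B (z=2)
Winner: B at z=2

Answer: 2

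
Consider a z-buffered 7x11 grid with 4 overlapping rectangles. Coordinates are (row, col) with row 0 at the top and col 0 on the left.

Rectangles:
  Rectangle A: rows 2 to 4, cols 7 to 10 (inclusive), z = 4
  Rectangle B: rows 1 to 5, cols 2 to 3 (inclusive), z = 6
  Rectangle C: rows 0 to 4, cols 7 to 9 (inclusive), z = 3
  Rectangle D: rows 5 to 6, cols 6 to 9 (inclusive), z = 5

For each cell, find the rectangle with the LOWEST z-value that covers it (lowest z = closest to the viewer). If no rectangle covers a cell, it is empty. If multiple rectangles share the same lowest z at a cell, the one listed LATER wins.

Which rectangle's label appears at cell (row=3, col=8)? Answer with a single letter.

Check cell (3,8):
  A: rows 2-4 cols 7-10 z=4 -> covers; best now A (z=4)
  B: rows 1-5 cols 2-3 -> outside (col miss)
  C: rows 0-4 cols 7-9 z=3 -> covers; best now C (z=3)
  D: rows 5-6 cols 6-9 -> outside (row miss)
Winner: C at z=3

Answer: C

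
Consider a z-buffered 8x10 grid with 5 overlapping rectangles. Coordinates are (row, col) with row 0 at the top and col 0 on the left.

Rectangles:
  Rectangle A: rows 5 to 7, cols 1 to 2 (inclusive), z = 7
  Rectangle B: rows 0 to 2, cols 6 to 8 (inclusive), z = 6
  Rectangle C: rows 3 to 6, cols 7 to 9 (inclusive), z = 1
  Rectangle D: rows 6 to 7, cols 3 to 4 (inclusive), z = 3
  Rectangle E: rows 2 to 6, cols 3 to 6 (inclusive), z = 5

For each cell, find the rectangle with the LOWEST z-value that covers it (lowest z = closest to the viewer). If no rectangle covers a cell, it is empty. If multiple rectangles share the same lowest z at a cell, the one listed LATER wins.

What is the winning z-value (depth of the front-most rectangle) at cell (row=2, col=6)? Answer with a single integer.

Answer: 5

Derivation:
Check cell (2,6):
  A: rows 5-7 cols 1-2 -> outside (row miss)
  B: rows 0-2 cols 6-8 z=6 -> covers; best now B (z=6)
  C: rows 3-6 cols 7-9 -> outside (row miss)
  D: rows 6-7 cols 3-4 -> outside (row miss)
  E: rows 2-6 cols 3-6 z=5 -> covers; best now E (z=5)
Winner: E at z=5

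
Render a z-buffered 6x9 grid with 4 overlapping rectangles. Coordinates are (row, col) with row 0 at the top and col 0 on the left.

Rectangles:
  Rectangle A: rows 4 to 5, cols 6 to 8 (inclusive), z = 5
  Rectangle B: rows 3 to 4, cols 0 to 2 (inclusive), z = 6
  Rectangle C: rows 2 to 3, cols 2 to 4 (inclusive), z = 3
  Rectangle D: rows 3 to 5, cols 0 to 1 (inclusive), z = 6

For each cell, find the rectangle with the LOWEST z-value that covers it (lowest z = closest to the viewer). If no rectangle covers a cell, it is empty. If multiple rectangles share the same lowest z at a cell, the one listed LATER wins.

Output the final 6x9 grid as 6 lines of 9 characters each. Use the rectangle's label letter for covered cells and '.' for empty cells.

.........
.........
..CCC....
DDCCC....
DDB...AAA
DD....AAA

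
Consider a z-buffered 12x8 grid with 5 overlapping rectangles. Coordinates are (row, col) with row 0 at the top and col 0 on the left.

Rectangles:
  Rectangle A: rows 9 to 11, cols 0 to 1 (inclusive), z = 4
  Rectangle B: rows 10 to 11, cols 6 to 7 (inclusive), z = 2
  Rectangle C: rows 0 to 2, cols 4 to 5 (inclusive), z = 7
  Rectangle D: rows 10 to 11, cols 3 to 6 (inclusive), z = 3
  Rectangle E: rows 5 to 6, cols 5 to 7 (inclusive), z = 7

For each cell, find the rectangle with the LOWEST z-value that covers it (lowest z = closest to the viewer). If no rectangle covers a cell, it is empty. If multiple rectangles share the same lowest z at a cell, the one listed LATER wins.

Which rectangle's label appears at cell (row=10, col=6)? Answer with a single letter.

Answer: B

Derivation:
Check cell (10,6):
  A: rows 9-11 cols 0-1 -> outside (col miss)
  B: rows 10-11 cols 6-7 z=2 -> covers; best now B (z=2)
  C: rows 0-2 cols 4-5 -> outside (row miss)
  D: rows 10-11 cols 3-6 z=3 -> covers; best now B (z=2)
  E: rows 5-6 cols 5-7 -> outside (row miss)
Winner: B at z=2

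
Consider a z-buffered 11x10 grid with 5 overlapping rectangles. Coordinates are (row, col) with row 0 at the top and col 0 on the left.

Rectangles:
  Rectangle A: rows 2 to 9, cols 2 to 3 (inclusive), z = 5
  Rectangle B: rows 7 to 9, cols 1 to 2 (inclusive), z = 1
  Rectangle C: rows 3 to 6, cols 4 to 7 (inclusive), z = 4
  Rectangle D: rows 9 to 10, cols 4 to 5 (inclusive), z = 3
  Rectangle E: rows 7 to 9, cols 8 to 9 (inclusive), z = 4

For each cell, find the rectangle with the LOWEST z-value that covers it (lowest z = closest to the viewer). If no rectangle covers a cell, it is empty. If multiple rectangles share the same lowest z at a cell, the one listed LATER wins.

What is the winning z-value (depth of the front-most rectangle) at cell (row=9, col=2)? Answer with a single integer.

Answer: 1

Derivation:
Check cell (9,2):
  A: rows 2-9 cols 2-3 z=5 -> covers; best now A (z=5)
  B: rows 7-9 cols 1-2 z=1 -> covers; best now B (z=1)
  C: rows 3-6 cols 4-7 -> outside (row miss)
  D: rows 9-10 cols 4-5 -> outside (col miss)
  E: rows 7-9 cols 8-9 -> outside (col miss)
Winner: B at z=1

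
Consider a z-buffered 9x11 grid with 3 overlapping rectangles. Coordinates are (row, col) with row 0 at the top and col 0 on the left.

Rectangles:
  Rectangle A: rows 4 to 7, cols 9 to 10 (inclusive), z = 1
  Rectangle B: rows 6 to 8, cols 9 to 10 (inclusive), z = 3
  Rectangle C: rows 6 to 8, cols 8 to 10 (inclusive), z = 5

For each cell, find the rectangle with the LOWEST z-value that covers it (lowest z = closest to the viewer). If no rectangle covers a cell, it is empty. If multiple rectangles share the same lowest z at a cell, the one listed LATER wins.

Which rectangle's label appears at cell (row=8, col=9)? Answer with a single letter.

Check cell (8,9):
  A: rows 4-7 cols 9-10 -> outside (row miss)
  B: rows 6-8 cols 9-10 z=3 -> covers; best now B (z=3)
  C: rows 6-8 cols 8-10 z=5 -> covers; best now B (z=3)
Winner: B at z=3

Answer: B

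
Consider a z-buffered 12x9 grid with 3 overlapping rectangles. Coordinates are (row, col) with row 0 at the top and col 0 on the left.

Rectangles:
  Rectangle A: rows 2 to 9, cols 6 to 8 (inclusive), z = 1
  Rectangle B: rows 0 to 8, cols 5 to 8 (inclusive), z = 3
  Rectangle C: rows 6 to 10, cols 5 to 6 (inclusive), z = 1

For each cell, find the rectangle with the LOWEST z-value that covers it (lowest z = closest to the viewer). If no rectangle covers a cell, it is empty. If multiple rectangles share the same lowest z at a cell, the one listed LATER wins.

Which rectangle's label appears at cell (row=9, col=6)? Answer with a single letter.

Answer: C

Derivation:
Check cell (9,6):
  A: rows 2-9 cols 6-8 z=1 -> covers; best now A (z=1)
  B: rows 0-8 cols 5-8 -> outside (row miss)
  C: rows 6-10 cols 5-6 z=1 -> covers; best now C (z=1)
Winner: C at z=1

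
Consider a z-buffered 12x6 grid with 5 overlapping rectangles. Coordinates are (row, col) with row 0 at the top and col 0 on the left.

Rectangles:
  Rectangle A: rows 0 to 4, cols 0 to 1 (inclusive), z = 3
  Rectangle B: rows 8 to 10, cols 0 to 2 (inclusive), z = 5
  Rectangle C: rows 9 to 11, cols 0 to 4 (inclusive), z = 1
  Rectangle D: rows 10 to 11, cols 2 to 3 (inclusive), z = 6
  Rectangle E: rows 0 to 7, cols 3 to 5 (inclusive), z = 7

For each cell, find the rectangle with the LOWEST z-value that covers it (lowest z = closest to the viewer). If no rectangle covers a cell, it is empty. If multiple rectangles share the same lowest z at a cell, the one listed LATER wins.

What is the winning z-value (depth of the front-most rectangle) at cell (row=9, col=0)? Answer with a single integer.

Check cell (9,0):
  A: rows 0-4 cols 0-1 -> outside (row miss)
  B: rows 8-10 cols 0-2 z=5 -> covers; best now B (z=5)
  C: rows 9-11 cols 0-4 z=1 -> covers; best now C (z=1)
  D: rows 10-11 cols 2-3 -> outside (row miss)
  E: rows 0-7 cols 3-5 -> outside (row miss)
Winner: C at z=1

Answer: 1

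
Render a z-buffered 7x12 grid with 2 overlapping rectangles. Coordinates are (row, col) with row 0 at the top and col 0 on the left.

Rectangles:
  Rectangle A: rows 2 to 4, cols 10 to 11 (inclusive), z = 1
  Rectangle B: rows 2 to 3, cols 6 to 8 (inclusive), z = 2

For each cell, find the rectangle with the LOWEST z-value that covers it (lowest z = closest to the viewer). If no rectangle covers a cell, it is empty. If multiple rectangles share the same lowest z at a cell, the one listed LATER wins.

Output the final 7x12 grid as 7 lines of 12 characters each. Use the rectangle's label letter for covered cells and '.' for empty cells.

............
............
......BBB.AA
......BBB.AA
..........AA
............
............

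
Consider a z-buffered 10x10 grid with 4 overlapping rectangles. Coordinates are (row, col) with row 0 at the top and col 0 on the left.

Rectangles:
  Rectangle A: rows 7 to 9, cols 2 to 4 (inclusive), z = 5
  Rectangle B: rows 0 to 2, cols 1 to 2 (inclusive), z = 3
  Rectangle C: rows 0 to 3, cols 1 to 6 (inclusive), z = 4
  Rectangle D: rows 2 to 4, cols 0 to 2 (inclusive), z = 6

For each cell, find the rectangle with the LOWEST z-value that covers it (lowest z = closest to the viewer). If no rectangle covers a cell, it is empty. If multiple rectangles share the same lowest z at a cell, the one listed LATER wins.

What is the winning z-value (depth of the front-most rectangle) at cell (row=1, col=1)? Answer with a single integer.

Check cell (1,1):
  A: rows 7-9 cols 2-4 -> outside (row miss)
  B: rows 0-2 cols 1-2 z=3 -> covers; best now B (z=3)
  C: rows 0-3 cols 1-6 z=4 -> covers; best now B (z=3)
  D: rows 2-4 cols 0-2 -> outside (row miss)
Winner: B at z=3

Answer: 3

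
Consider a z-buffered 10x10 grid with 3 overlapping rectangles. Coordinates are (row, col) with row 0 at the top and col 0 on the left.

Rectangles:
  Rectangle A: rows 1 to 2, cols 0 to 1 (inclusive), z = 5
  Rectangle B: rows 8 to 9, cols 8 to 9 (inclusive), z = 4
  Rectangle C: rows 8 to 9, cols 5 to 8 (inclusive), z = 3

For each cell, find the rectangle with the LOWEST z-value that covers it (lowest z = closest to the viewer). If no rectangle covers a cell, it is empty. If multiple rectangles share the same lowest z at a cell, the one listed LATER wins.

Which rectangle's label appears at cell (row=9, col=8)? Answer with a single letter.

Answer: C

Derivation:
Check cell (9,8):
  A: rows 1-2 cols 0-1 -> outside (row miss)
  B: rows 8-9 cols 8-9 z=4 -> covers; best now B (z=4)
  C: rows 8-9 cols 5-8 z=3 -> covers; best now C (z=3)
Winner: C at z=3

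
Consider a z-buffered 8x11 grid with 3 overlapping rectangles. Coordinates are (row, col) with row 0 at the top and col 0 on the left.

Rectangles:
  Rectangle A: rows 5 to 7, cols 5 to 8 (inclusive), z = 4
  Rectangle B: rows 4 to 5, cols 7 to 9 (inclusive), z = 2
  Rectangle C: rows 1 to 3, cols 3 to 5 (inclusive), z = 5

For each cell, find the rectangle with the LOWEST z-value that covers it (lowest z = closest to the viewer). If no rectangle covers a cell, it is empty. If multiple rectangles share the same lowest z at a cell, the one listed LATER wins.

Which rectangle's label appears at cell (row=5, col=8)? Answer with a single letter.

Check cell (5,8):
  A: rows 5-7 cols 5-8 z=4 -> covers; best now A (z=4)
  B: rows 4-5 cols 7-9 z=2 -> covers; best now B (z=2)
  C: rows 1-3 cols 3-5 -> outside (row miss)
Winner: B at z=2

Answer: B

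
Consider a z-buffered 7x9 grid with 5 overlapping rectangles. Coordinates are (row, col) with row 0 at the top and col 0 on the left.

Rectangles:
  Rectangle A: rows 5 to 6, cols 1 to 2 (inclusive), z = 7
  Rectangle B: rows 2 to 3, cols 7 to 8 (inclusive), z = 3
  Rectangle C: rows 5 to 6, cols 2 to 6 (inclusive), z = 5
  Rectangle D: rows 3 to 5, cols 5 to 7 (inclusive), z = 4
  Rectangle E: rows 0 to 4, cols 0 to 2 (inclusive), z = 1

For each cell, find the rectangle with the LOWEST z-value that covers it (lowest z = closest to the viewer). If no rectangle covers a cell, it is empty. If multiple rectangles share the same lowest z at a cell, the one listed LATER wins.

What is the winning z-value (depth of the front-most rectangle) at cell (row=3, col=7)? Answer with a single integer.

Check cell (3,7):
  A: rows 5-6 cols 1-2 -> outside (row miss)
  B: rows 2-3 cols 7-8 z=3 -> covers; best now B (z=3)
  C: rows 5-6 cols 2-6 -> outside (row miss)
  D: rows 3-5 cols 5-7 z=4 -> covers; best now B (z=3)
  E: rows 0-4 cols 0-2 -> outside (col miss)
Winner: B at z=3

Answer: 3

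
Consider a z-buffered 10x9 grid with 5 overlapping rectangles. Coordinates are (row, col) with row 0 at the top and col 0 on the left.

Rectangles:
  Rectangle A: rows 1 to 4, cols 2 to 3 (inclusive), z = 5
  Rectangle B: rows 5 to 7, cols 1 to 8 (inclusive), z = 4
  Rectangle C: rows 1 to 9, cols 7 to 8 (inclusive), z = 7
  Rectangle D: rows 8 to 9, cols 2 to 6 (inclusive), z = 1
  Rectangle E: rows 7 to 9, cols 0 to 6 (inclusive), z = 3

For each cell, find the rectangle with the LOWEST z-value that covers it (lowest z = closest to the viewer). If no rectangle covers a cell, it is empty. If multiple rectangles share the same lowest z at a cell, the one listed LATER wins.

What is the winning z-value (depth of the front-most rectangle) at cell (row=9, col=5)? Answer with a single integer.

Answer: 1

Derivation:
Check cell (9,5):
  A: rows 1-4 cols 2-3 -> outside (row miss)
  B: rows 5-7 cols 1-8 -> outside (row miss)
  C: rows 1-9 cols 7-8 -> outside (col miss)
  D: rows 8-9 cols 2-6 z=1 -> covers; best now D (z=1)
  E: rows 7-9 cols 0-6 z=3 -> covers; best now D (z=1)
Winner: D at z=1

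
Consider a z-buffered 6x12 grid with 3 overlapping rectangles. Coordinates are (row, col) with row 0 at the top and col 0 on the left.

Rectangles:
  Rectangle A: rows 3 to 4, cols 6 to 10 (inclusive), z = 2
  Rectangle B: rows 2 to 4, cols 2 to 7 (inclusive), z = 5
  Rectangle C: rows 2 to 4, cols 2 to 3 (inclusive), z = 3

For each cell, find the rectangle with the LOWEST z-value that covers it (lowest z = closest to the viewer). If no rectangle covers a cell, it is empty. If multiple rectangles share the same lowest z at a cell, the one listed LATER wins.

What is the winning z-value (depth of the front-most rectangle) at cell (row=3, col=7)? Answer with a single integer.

Check cell (3,7):
  A: rows 3-4 cols 6-10 z=2 -> covers; best now A (z=2)
  B: rows 2-4 cols 2-7 z=5 -> covers; best now A (z=2)
  C: rows 2-4 cols 2-3 -> outside (col miss)
Winner: A at z=2

Answer: 2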